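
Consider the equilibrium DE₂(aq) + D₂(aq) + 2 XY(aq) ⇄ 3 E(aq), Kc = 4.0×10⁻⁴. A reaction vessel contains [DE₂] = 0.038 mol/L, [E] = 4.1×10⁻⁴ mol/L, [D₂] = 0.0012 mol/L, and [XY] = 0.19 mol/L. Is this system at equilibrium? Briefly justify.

Qc = [E]³ / ([DE₂]·[D₂]·[XY]²) = (4.1×10⁻⁴)³ / ((0.038)·(0.0012)·(0.19)²) = 4.2×10⁻⁵
Qc = 4.2×10⁻⁵ < Kc = 4.0×10⁻⁴: net forward reaction.

no; Q < K, reaction proceeds forward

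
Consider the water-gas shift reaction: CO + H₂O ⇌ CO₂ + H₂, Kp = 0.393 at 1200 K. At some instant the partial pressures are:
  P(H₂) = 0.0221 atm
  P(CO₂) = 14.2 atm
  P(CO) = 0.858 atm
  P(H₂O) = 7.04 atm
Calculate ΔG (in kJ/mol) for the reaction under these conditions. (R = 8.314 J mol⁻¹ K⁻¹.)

Qp = P(CO₂)·P(H₂) / (P(CO)·P(H₂O)) = (14.2)·(0.0221) / ((0.858)·(7.04)) = 0.0520
ΔG = RT ln(Qp/Kp) = (8.314 J mol⁻¹ K⁻¹)(1200 K) × ln(0.0520/0.393)
   = (9.977 kJ/mol)(-2.023) = -20.2 kJ/mol
ΔG < 0, so the forward reaction is spontaneous (proceeds forward).

ΔG = -20.2 kJ/mol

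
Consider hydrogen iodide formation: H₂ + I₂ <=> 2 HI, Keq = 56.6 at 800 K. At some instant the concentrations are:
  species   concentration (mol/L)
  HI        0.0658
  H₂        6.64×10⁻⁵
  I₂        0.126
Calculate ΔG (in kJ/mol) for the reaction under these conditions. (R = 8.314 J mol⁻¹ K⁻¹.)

ΔG = 14.7 kJ/mol

Q = [HI]² / ([H₂]·[I₂]) = (0.0658)² / ((6.64×10⁻⁵)·(0.126)) = 518
ΔG = RT ln(Q/Keq) = (8.314 J mol⁻¹ K⁻¹)(800 K) × ln(518/56.6)
   = (6.651 kJ/mol)(2.214) = 14.7 kJ/mol
ΔG > 0, so the forward reaction is non-spontaneous (proceeds in reverse).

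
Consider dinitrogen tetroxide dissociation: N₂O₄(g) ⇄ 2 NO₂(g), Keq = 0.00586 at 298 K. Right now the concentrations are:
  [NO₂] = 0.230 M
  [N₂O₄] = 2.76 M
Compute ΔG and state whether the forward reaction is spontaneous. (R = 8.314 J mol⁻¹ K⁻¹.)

ΔG = 2.94 kJ/mol; the forward reaction is non-spontaneous

Q = [NO₂]² / [N₂O₄] = (0.230)² / (2.76) = 0.0192
ΔG = RT ln(Q/Keq) = (8.314 J mol⁻¹ K⁻¹)(298 K) × ln(0.0192/0.00586)
   = (2.478 kJ/mol)(1.187) = 2.94 kJ/mol
ΔG > 0, so the forward reaction is non-spontaneous (proceeds in reverse).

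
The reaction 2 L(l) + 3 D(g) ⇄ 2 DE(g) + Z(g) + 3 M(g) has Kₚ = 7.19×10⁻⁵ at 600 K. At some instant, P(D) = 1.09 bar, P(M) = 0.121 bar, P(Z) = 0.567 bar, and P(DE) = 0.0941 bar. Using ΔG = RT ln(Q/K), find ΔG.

(L is a pure liquid — omitted from Qₚ.)
Qₚ = P(DE)²·P(Z)·P(M)³ / P(D)³ = (0.0941)²·(0.567)·(0.121)³ / (1.09)³ = 6.87×10⁻⁶
ΔG = RT ln(Qₚ/Kₚ) = (8.314 J mol⁻¹ K⁻¹)(600 K) × ln(6.87×10⁻⁶/7.19×10⁻⁵)
   = (4.988 kJ/mol)(-2.348) = -11.7 kJ/mol
ΔG < 0, so the forward reaction is spontaneous (proceeds forward).

ΔG = -11.7 kJ/mol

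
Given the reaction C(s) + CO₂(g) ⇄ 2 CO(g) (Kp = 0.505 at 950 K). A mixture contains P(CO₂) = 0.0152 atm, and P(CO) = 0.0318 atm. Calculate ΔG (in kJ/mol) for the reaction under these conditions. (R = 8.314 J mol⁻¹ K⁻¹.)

(C is a pure solid — omitted from Qp.)
Qp = P(CO)² / P(CO₂) = (0.0318)² / (0.0152) = 0.0665
ΔG = RT ln(Qp/Kp) = (8.314 J mol⁻¹ K⁻¹)(950 K) × ln(0.0665/0.505)
   = (7.898 kJ/mol)(-2.027) = -16.0 kJ/mol
ΔG < 0, so the forward reaction is spontaneous (proceeds forward).

ΔG = -16.0 kJ/mol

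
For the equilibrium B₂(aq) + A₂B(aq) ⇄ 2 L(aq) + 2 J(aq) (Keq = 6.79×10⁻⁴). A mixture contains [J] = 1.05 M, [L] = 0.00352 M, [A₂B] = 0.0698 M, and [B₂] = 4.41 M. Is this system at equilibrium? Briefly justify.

no; Q < K, reaction proceeds forward

Q = [L]²·[J]² / ([B₂]·[A₂B]) = (0.00352)²·(1.05)² / ((4.41)·(0.0698)) = 4.44×10⁻⁵
Q = 4.44×10⁻⁵ < Keq = 6.79×10⁻⁴: net forward reaction.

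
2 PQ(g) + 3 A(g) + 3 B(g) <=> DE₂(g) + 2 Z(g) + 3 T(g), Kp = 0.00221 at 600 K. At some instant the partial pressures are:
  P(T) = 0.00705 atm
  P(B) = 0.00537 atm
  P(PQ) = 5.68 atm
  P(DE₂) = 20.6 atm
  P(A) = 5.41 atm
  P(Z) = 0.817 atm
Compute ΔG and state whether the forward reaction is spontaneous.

Qp = P(DE₂)·P(Z)²·P(T)³ / (P(PQ)²·P(A)³·P(B)³) = (20.6)·(0.817)²·(0.00705)³ / ((5.68)²·(5.41)³·(0.00537)³) = 0.00609
ΔG = RT ln(Qp/Kp) = (8.314 J mol⁻¹ K⁻¹)(600 K) × ln(0.00609/0.00221)
   = (4.988 kJ/mol)(1.014) = 5.06 kJ/mol
ΔG > 0, so the forward reaction is non-spontaneous (proceeds in reverse).

ΔG = 5.06 kJ/mol; the forward reaction is non-spontaneous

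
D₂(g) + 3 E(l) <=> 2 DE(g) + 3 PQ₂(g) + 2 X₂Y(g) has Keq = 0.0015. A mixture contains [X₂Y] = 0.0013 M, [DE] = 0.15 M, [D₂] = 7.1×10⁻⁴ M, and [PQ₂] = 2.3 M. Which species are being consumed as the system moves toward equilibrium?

D₂, E (reactants)

(E is a pure liquid — omitted from Q.)
Q = [DE]²·[PQ₂]³·[X₂Y]² / [D₂] = (0.15)²·(2.3)³·(0.0013)² / (7.1×10⁻⁴) = 6.5×10⁻⁴
Q = 6.5×10⁻⁴ < Keq = 0.0015: net forward reaction.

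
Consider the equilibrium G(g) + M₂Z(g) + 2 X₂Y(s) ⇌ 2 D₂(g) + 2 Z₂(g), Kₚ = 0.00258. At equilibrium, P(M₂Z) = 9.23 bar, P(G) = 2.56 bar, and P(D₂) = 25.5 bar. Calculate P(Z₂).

(X₂Y is a pure solid — omitted from Kₚ.)
At equilibrium, Kₚ = P(D₂)²·P(Z₂)² / (P(G)·P(M₂Z)) = 0.00258.
(25.5)²·(P(Z₂))² / ((2.56)·(9.23)) = 0.00258
P(Z₂)² = 9.38×10⁻⁵ ⇒ P(Z₂) = 0.00968 bar

P(Z₂) = 0.00968 bar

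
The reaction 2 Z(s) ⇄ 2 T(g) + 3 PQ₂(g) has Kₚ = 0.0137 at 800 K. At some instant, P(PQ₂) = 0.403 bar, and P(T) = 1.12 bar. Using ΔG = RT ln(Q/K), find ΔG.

ΔG = 11.9 kJ/mol

(Z is a pure solid — omitted from Qₚ.)
Qₚ = P(T)²·P(PQ₂)³ = (1.12)²·(0.403)³ = 0.0821
ΔG = RT ln(Qₚ/Kₚ) = (8.314 J mol⁻¹ K⁻¹)(800 K) × ln(0.0821/0.0137)
   = (6.651 kJ/mol)(1.791) = 11.9 kJ/mol
ΔG > 0, so the forward reaction is non-spontaneous (proceeds in reverse).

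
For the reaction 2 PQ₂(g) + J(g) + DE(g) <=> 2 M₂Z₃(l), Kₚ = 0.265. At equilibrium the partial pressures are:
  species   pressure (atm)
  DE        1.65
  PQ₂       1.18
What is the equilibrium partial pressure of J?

(M₂Z₃ is a pure liquid — omitted from Kₚ.)
At equilibrium, Kₚ = 1 / (P(PQ₂)²·P(J)·P(DE)) = 0.265.
1 / ((1.18)²·(P(J))·(1.65)) = 0.265
P(J) = 1.64 atm

P(J) = 1.64 atm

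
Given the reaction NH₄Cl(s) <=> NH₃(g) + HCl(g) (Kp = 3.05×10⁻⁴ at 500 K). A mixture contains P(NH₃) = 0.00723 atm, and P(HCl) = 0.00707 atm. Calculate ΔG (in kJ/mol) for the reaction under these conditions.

ΔG = -7.43 kJ/mol

(NH₄Cl is a pure solid — omitted from Qp.)
Qp = P(NH₃)·P(HCl) = (0.00723)·(0.00707) = 5.11×10⁻⁵
ΔG = RT ln(Qp/Kp) = (8.314 J mol⁻¹ K⁻¹)(500 K) × ln(5.11×10⁻⁵/3.05×10⁻⁴)
   = (4.157 kJ/mol)(-1.787) = -7.43 kJ/mol
ΔG < 0, so the forward reaction is spontaneous (proceeds forward).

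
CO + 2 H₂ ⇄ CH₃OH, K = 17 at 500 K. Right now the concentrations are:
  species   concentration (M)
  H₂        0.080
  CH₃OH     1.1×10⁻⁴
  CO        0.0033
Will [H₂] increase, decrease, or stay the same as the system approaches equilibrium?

Q = [CH₃OH] / ([CO]·[H₂]²) = (1.1×10⁻⁴) / ((0.0033)·(0.080)²) = 5.2
Q = 5.2 < K = 17: net forward reaction.
H₂ is a reactant, so it decreases.

decrease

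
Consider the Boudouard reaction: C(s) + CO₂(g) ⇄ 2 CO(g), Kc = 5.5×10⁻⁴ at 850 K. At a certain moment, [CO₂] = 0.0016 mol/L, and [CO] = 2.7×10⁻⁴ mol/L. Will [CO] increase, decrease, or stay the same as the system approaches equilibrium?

(C is a pure solid — omitted from Qc.)
Qc = [CO]² / [CO₂] = (2.7×10⁻⁴)² / (0.0016) = 4.6×10⁻⁵
Qc = 4.6×10⁻⁵ < Kc = 5.5×10⁻⁴: net forward reaction.
CO is a product, so it increases.

increase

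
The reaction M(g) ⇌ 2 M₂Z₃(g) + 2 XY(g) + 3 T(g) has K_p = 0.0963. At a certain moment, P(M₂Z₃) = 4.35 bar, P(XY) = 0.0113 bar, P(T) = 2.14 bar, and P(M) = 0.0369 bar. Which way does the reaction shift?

to the left

Q_p = P(M₂Z₃)²·P(XY)²·P(T)³ / P(M) = (4.35)²·(0.0113)²·(2.14)³ / (0.0369) = 0.642
Q_p = 0.642 > K_p = 0.0963, so the reverse reaction proceeds.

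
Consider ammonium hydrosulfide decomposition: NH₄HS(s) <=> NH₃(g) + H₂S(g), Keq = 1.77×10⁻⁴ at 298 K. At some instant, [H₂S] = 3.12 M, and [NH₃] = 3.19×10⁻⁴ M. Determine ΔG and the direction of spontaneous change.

ΔG = 4.28 kJ/mol; the forward reaction is non-spontaneous

(NH₄HS is a pure solid — omitted from Q.)
Q = [NH₃]·[H₂S] = (3.19×10⁻⁴)·(3.12) = 9.95×10⁻⁴
ΔG = RT ln(Q/Keq) = (8.314 J mol⁻¹ K⁻¹)(298 K) × ln(9.95×10⁻⁴/1.77×10⁻⁴)
   = (2.478 kJ/mol)(1.727) = 4.28 kJ/mol
ΔG > 0, so the forward reaction is non-spontaneous (proceeds in reverse).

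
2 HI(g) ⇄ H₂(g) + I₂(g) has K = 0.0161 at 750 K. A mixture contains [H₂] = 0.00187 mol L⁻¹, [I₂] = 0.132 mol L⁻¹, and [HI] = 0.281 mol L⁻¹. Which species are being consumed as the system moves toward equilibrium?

Q = [H₂]·[I₂] / [HI]² = (0.00187)·(0.132) / (0.281)² = 0.00313
Q = 0.00313 < K = 0.0161: net forward reaction.

HI (reactants)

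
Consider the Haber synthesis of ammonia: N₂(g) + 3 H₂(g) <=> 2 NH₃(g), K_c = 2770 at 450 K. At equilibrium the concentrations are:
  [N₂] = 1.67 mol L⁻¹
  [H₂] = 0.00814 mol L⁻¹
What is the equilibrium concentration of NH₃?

At equilibrium, K_c = [NH₃]² / ([N₂]·[H₂]³) = 2770.
([NH₃])² / ((1.67)·(0.00814)³) = 2770
[NH₃]² = 0.00249 ⇒ [NH₃] = 0.0499 mol L⁻¹

[NH₃] = 0.0499 mol L⁻¹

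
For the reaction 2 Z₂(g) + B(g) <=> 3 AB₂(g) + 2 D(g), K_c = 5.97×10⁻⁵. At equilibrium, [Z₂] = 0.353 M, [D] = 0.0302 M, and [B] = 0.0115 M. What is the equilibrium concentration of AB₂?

At equilibrium, K_c = [AB₂]³·[D]² / ([Z₂]²·[B]) = 5.97×10⁻⁵.
([AB₂])³·(0.0302)² / ((0.353)²·(0.0115)) = 5.97×10⁻⁵
[AB₂]³ = 9.38×10⁻⁵ ⇒ [AB₂] = 0.0454 M

[AB₂] = 0.0454 M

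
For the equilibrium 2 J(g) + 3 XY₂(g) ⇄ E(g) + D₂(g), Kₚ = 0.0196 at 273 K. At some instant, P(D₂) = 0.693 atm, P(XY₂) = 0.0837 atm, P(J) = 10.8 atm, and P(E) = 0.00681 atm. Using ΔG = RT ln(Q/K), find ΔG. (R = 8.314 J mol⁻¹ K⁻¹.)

Qₚ = P(E)·P(D₂) / (P(J)²·P(XY₂)³) = (0.00681)·(0.693) / ((10.8)²·(0.0837)³) = 0.0690
ΔG = RT ln(Qₚ/Kₚ) = (8.314 J mol⁻¹ K⁻¹)(273 K) × ln(0.0690/0.0196)
   = (2.270 kJ/mol)(1.259) = 2.86 kJ/mol
ΔG > 0, so the forward reaction is non-spontaneous (proceeds in reverse).

ΔG = 2.86 kJ/mol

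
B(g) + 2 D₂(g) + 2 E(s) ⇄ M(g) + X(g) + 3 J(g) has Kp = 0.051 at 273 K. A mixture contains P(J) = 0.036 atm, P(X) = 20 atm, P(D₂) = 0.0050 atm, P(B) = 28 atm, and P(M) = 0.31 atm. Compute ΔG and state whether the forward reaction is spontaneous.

ΔG = 4.75 kJ/mol; the forward reaction is non-spontaneous

(E is a pure solid — omitted from Qp.)
Qp = P(M)·P(X)·P(J)³ / (P(B)·P(D₂)²) = (0.31)·(20)·(0.036)³ / ((28)·(0.0050)²) = 0.413
ΔG = RT ln(Qp/Kp) = (8.314 J mol⁻¹ K⁻¹)(273 K) × ln(0.413/0.051)
   = (2.270 kJ/mol)(2.092) = 4.75 kJ/mol
ΔG > 0, so the forward reaction is non-spontaneous (proceeds in reverse).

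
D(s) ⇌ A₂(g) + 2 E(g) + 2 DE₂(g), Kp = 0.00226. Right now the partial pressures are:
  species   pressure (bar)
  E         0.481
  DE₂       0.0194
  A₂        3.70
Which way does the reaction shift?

(D is a pure solid — omitted from Qp.)
Qp = P(A₂)·P(E)²·P(DE₂)² = (3.70)·(0.481)²·(0.0194)² = 3.22×10⁻⁴
Qp = 3.22×10⁻⁴ < Kp = 0.00226, so the forward reaction proceeds.

toward products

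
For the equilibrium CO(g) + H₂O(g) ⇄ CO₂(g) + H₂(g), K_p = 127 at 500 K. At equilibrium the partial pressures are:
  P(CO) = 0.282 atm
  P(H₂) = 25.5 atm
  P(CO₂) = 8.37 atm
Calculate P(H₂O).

P(H₂O) = 5.96 atm

At equilibrium, K_p = P(CO₂)·P(H₂) / (P(CO)·P(H₂O)) = 127.
(8.37)·(25.5) / ((0.282)·(P(H₂O))) = 127
P(H₂O) = 5.96 atm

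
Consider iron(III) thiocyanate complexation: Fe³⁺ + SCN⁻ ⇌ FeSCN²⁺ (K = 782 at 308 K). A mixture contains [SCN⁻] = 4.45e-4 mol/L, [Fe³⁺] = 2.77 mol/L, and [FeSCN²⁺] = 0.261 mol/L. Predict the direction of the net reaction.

in the forward direction

Q = [FeSCN²⁺] / ([Fe³⁺]·[SCN⁻]) = (0.261) / ((2.77)·(4.45e-4)) = 212
Q = 212 < K = 782, so the forward reaction proceeds.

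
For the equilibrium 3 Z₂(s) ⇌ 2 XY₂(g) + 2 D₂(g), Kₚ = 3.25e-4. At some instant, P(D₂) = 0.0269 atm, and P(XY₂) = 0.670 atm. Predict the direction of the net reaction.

no net change (already at equilibrium)

(Z₂ is a pure solid — omitted from Qₚ.)
Qₚ = P(XY₂)²·P(D₂)² = (0.670)²·(0.0269)² = 3.25e-4
Qₚ = 3.25e-4 = Kₚ, so the system is already at equilibrium.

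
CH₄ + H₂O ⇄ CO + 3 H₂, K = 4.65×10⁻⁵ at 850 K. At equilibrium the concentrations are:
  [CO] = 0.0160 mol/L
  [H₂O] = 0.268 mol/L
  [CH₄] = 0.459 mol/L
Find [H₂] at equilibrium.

At equilibrium, K = [CO]·[H₂]³ / ([CH₄]·[H₂O]) = 4.65×10⁻⁵.
(0.0160)·([H₂])³ / ((0.459)·(0.268)) = 4.65×10⁻⁵
[H₂]³ = 3.58×10⁻⁴ ⇒ [H₂] = 0.0710 mol/L

[H₂] = 0.0710 mol/L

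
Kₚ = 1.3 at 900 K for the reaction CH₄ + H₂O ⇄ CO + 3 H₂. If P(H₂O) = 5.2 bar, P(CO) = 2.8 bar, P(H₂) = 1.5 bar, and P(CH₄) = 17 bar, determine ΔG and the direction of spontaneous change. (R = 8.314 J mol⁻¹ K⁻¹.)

Qₚ = P(CO)·P(H₂)³ / (P(CH₄)·P(H₂O)) = (2.8)·(1.5)³ / ((17)·(5.2)) = 0.107
ΔG = RT ln(Qₚ/Kₚ) = (8.314 J mol⁻¹ K⁻¹)(900 K) × ln(0.107/1.3)
   = (7.483 kJ/mol)(-2.497) = -18.7 kJ/mol
ΔG < 0, so the forward reaction is spontaneous (proceeds forward).

ΔG = -18.7 kJ/mol; the forward reaction is spontaneous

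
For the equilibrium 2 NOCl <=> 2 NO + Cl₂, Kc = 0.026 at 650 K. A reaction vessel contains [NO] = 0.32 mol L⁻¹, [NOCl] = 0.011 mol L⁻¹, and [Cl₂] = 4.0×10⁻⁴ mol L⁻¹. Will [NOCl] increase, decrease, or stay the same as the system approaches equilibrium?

Qc = [NO]²·[Cl₂] / [NOCl]² = (0.32)²·(4.0×10⁻⁴) / (0.011)² = 0.34
Qc = 0.34 > Kc = 0.026: net reverse reaction.
NOCl is a reactant, so it increases.

increase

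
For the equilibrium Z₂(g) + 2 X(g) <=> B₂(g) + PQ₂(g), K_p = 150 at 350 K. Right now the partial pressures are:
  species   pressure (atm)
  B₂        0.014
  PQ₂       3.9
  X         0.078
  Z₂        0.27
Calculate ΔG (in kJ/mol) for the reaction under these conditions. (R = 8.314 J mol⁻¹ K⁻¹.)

Q_p = P(B₂)·P(PQ₂) / (P(Z₂)·P(X)²) = (0.014)·(3.9) / ((0.27)·(0.078)²) = 33.2
ΔG = RT ln(Q_p/K_p) = (8.314 J mol⁻¹ K⁻¹)(350 K) × ln(33.2/150)
   = (2.910 kJ/mol)(-1.508) = -4.39 kJ/mol
ΔG < 0, so the forward reaction is spontaneous (proceeds forward).

ΔG = -4.39 kJ/mol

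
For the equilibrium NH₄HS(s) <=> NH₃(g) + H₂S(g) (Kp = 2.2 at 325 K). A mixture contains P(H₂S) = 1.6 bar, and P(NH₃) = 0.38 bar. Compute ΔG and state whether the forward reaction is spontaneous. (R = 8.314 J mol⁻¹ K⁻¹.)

ΔG = -3.47 kJ/mol; the forward reaction is spontaneous

(NH₄HS is a pure solid — omitted from Qp.)
Qp = P(NH₃)·P(H₂S) = (0.38)·(1.6) = 0.608
ΔG = RT ln(Qp/Kp) = (8.314 J mol⁻¹ K⁻¹)(325 K) × ln(0.608/2.2)
   = (2.702 kJ/mol)(-1.286) = -3.47 kJ/mol
ΔG < 0, so the forward reaction is spontaneous (proceeds forward).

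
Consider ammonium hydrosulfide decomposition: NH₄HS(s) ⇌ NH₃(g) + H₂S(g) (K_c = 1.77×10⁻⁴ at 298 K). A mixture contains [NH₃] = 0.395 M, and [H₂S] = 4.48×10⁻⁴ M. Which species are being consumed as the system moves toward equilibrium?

none (at equilibrium)

(NH₄HS is a pure solid — omitted from Q_c.)
Q_c = [NH₃]·[H₂S] = (0.395)·(4.48×10⁻⁴) = 1.77×10⁻⁴
Q_c = 1.77×10⁻⁴ = K_c; the system is at equilibrium.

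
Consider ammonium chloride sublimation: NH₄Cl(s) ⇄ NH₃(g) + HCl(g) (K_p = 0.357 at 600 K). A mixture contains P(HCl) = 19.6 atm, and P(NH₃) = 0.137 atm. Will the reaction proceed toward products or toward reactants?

reverse (toward reactants)

(NH₄Cl is a pure solid — omitted from Q_p.)
Q_p = P(NH₃)·P(HCl) = (0.137)·(19.6) = 2.69
Q_p = 2.69 > K_p = 0.357, so the reverse reaction proceeds.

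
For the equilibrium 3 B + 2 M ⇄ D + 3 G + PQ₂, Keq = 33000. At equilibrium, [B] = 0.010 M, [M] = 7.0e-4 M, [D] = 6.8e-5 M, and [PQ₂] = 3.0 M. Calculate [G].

At equilibrium, Keq = [D]·[G]³·[PQ₂] / ([B]³·[M]²) = 33000.
(6.8e-5)·([G])³·(3.0) / ((0.010)³·(7.0e-4)²) = 33000
[G]³ = 7.93e-5 ⇒ [G] = 0.043 M

[G] = 0.043 M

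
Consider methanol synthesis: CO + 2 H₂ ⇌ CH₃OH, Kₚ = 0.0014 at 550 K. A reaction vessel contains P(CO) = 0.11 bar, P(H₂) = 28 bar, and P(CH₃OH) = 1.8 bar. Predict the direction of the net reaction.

Qₚ = P(CH₃OH) / (P(CO)·P(H₂)²) = (1.8) / ((0.11)·(28)²) = 0.021
Qₚ = 0.021 > Kₚ = 0.0014, so the reverse reaction proceeds.

to the left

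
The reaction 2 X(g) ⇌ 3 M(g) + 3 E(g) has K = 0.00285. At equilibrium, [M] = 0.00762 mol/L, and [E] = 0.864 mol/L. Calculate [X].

At equilibrium, K = [M]³·[E]³ / [X]² = 0.00285.
(0.00762)³·(0.864)³ / ([X])² = 0.00285
[X]² = 1.00×10⁻⁴ ⇒ [X] = 0.0100 mol/L

[X] = 0.0100 mol/L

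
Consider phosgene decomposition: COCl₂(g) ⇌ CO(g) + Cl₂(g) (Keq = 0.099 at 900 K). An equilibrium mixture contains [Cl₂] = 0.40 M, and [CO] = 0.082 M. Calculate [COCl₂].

At equilibrium, Keq = [CO]·[Cl₂] / [COCl₂] = 0.099.
(0.082)·(0.40) / ([COCl₂]) = 0.099
[COCl₂] = 0.331 = 0.33 M

[COCl₂] = 0.33 M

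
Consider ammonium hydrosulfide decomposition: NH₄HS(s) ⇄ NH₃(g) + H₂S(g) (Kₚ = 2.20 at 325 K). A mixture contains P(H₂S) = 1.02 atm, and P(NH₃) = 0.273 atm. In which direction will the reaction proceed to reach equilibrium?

(NH₄HS is a pure solid — omitted from Qₚ.)
Qₚ = P(NH₃)·P(H₂S) = (0.273)·(1.02) = 0.278
Qₚ = 0.278 < Kₚ = 2.20, so the forward reaction proceeds.

in the forward direction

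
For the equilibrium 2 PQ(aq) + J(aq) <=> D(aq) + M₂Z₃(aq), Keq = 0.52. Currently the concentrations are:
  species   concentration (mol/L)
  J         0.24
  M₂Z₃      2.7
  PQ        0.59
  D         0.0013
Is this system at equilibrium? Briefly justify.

Q = [D]·[M₂Z₃] / ([PQ]²·[J]) = (0.0013)·(2.7) / ((0.59)²·(0.24)) = 0.042
Q = 0.042 < Keq = 0.52: net forward reaction.

no; Q < K, reaction proceeds forward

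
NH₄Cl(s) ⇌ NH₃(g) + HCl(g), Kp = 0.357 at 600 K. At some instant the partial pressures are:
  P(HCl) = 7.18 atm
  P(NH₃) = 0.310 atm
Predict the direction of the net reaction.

(NH₄Cl is a pure solid — omitted from Qp.)
Qp = P(NH₃)·P(HCl) = (0.310)·(7.18) = 2.23
Qp = 2.23 > Kp = 0.357, so the reverse reaction proceeds.

reverse (toward reactants)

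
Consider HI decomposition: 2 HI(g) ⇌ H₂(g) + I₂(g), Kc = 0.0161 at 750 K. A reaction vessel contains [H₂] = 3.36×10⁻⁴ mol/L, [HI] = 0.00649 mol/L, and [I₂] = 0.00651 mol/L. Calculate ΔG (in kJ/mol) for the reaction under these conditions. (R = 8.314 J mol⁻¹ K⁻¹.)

ΔG = 7.30 kJ/mol

Qc = [H₂]·[I₂] / [HI]² = (3.36×10⁻⁴)·(0.00651) / (0.00649)² = 0.0519
ΔG = RT ln(Qc/Kc) = (8.314 J mol⁻¹ K⁻¹)(750 K) × ln(0.0519/0.0161)
   = (6.236 kJ/mol)(1.170) = 7.30 kJ/mol
ΔG > 0, so the forward reaction is non-spontaneous (proceeds in reverse).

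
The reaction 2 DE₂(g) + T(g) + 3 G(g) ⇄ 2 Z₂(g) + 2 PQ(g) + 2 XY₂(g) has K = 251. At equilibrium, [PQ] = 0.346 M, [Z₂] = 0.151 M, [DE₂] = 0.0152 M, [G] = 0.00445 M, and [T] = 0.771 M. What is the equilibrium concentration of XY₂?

At equilibrium, K = [Z₂]²·[PQ]²·[XY₂]² / ([DE₂]²·[T]·[G]³) = 251.
(0.151)²·(0.346)²·([XY₂])² / ((0.0152)²·(0.771)·(0.00445)³) = 251
[XY₂]² = 1.44e-6 ⇒ [XY₂] = 0.00120 M

[XY₂] = 0.00120 M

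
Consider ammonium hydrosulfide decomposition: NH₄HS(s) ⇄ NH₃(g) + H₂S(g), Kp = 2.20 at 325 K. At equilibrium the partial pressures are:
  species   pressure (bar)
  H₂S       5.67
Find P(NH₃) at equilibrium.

P(NH₃) = 0.388 bar

(NH₄HS is a pure solid — omitted from Kp.)
At equilibrium, Kp = P(NH₃)·P(H₂S) = 2.20.
(P(NH₃))·(5.67) = 2.20
P(NH₃) = 0.388 bar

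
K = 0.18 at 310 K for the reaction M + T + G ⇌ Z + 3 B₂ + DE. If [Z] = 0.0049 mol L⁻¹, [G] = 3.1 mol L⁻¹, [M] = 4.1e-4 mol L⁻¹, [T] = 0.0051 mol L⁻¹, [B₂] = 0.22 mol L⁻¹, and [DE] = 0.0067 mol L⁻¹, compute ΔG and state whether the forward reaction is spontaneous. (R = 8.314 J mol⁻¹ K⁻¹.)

Q = [Z]·[B₂]³·[DE] / ([M]·[T]·[G]) = (0.0049)·(0.22)³·(0.0067) / ((4.1e-4)·(0.0051)·(3.1)) = 0.0539
ΔG = RT ln(Q/K) = (8.314 J mol⁻¹ K⁻¹)(310 K) × ln(0.0539/0.18)
   = (2.577 kJ/mol)(-1.206) = -3.11 kJ/mol
ΔG < 0, so the forward reaction is spontaneous (proceeds forward).

ΔG = -3.11 kJ/mol; the forward reaction is spontaneous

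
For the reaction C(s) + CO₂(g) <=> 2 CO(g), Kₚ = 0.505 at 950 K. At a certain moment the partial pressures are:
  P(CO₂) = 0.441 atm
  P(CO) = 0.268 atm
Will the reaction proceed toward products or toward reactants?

(C is a pure solid — omitted from Qₚ.)
Qₚ = P(CO)² / P(CO₂) = (0.268)² / (0.441) = 0.163
Qₚ = 0.163 < Kₚ = 0.505, so the forward reaction proceeds.

to the right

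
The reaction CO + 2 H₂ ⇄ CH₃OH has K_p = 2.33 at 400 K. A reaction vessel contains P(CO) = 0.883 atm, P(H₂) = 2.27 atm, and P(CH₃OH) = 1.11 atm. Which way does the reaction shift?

Q_p = P(CH₃OH) / (P(CO)·P(H₂)²) = (1.11) / ((0.883)·(2.27)²) = 0.244
Q_p = 0.244 < K_p = 2.33, so the forward reaction proceeds.

toward products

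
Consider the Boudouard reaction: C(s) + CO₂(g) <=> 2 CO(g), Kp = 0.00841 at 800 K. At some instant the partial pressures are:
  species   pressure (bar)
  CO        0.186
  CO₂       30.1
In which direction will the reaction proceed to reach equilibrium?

(C is a pure solid — omitted from Qp.)
Qp = P(CO)² / P(CO₂) = (0.186)² / (30.1) = 0.00115
Qp = 0.00115 < Kp = 0.00841, so the forward reaction proceeds.

in the forward direction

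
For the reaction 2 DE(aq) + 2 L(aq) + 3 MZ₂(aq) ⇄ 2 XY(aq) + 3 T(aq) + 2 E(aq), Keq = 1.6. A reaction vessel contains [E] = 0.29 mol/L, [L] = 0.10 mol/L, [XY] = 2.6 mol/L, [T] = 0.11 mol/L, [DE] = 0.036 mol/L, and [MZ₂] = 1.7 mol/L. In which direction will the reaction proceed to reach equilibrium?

toward reactants

Q = [XY]²·[T]³·[E]² / ([DE]²·[L]²·[MZ₂]³) = (2.6)²·(0.11)³·(0.29)² / ((0.036)²·(0.10)²·(1.7)³) = 12
Q = 12 > Keq = 1.6, so the reverse reaction proceeds.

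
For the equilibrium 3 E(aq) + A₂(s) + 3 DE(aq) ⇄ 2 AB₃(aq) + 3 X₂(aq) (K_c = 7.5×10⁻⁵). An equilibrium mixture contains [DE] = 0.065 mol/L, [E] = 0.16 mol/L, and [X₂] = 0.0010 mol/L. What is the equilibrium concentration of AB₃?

(A₂ is a pure solid — omitted from K_c.)
At equilibrium, K_c = [AB₃]²·[X₂]³ / ([E]³·[DE]³) = 7.5×10⁻⁵.
([AB₃])²·(0.0010)³ / ((0.16)³·(0.065)³) = 7.5×10⁻⁵
[AB₃]² = 0.0844 ⇒ [AB₃] = 0.29 mol/L

[AB₃] = 0.29 mol/L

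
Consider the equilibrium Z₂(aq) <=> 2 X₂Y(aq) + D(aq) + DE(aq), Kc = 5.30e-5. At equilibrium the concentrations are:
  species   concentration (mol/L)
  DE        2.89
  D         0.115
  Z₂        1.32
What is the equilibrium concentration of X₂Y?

At equilibrium, Kc = [X₂Y]²·[D]·[DE] / [Z₂] = 5.30e-5.
([X₂Y])²·(0.115)·(2.89) / (1.32) = 5.30e-5
[X₂Y]² = 2.11e-4 ⇒ [X₂Y] = 0.0145 mol/L

[X₂Y] = 0.0145 mol/L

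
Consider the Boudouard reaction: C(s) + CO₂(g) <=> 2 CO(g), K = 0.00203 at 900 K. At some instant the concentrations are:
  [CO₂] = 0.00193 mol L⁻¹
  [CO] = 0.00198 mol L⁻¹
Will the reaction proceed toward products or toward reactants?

no net change (already at equilibrium)

(C is a pure solid — omitted from Q.)
Q = [CO]² / [CO₂] = (0.00198)² / (0.00193) = 0.00203
Q = 0.00203 = K, so the system is already at equilibrium.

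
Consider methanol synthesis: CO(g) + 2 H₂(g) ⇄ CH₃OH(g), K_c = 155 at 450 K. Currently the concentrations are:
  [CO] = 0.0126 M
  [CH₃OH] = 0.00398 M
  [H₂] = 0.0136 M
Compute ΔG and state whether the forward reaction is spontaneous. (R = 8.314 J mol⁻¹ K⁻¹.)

ΔG = 8.98 kJ/mol; the forward reaction is non-spontaneous

Q_c = [CH₃OH] / ([CO]·[H₂]²) = (0.00398) / ((0.0126)·(0.0136)²) = 1710
ΔG = RT ln(Q_c/K_c) = (8.314 J mol⁻¹ K⁻¹)(450 K) × ln(1710/155)
   = (3.741 kJ/mol)(2.401) = 8.98 kJ/mol
ΔG > 0, so the forward reaction is non-spontaneous (proceeds in reverse).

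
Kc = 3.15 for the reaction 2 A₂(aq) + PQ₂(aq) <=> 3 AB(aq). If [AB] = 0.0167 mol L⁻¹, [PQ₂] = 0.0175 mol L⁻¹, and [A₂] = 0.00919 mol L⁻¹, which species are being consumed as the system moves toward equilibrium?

none (at equilibrium)

Qc = [AB]³ / ([A₂]²·[PQ₂]) = (0.0167)³ / ((0.00919)²·(0.0175)) = 3.15
Qc = 3.15 = Kc; the system is at equilibrium.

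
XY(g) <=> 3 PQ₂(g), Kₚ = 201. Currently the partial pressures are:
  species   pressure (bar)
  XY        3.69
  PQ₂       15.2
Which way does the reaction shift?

Qₚ = P(PQ₂)³ / P(XY) = (15.2)³ / (3.69) = 952
Qₚ = 952 > Kₚ = 201, so the reverse reaction proceeds.

to the left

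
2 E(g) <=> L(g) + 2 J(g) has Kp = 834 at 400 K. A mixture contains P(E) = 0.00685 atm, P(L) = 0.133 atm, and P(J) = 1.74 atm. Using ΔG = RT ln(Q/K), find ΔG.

ΔG = 7.75 kJ/mol

Qp = P(L)·P(J)² / P(E)² = (0.133)·(1.74)² / (0.00685)² = 8580
ΔG = RT ln(Qp/Kp) = (8.314 J mol⁻¹ K⁻¹)(400 K) × ln(8580/834)
   = (3.326 kJ/mol)(2.331) = 7.75 kJ/mol
ΔG > 0, so the forward reaction is non-spontaneous (proceeds in reverse).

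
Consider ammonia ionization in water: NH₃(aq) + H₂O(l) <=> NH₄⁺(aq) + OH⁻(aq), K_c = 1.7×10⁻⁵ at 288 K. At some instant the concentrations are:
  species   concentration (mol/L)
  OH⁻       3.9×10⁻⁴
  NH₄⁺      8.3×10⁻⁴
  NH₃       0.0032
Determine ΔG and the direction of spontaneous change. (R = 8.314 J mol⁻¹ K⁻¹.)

(H₂O is a pure liquid — omitted from Q_c.)
Q_c = [NH₄⁺]·[OH⁻] / [NH₃] = (8.3×10⁻⁴)·(3.9×10⁻⁴) / (0.0032) = 1.01×10⁻⁴
ΔG = RT ln(Q_c/K_c) = (8.314 J mol⁻¹ K⁻¹)(288 K) × ln(1.01×10⁻⁴/1.7×10⁻⁵)
   = (2.394 kJ/mol)(1.782) = 4.27 kJ/mol
ΔG > 0, so the forward reaction is non-spontaneous (proceeds in reverse).

ΔG = 4.27 kJ/mol; the forward reaction is non-spontaneous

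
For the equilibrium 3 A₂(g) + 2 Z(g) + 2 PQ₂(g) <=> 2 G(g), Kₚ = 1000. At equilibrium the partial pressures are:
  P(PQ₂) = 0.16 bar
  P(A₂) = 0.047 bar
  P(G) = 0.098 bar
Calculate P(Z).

P(Z) = 1.9 bar

At equilibrium, Kₚ = P(G)² / (P(A₂)³·P(Z)²·P(PQ₂)²) = 1000.
(0.098)² / ((0.047)³·(P(Z))²·(0.16)²) = 1000
P(Z)² = 3.61 ⇒ P(Z) = 1.9 bar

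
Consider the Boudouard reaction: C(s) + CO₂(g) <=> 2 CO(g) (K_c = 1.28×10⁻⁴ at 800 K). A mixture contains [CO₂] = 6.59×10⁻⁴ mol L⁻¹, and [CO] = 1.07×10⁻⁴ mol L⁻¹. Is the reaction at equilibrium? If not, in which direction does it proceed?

(C is a pure solid — omitted from Q_c.)
Q_c = [CO]² / [CO₂] = (1.07×10⁻⁴)² / (6.59×10⁻⁴) = 1.74×10⁻⁵
Q_c = 1.74×10⁻⁵ < K_c = 1.28×10⁻⁴, so the forward reaction proceeds.

toward products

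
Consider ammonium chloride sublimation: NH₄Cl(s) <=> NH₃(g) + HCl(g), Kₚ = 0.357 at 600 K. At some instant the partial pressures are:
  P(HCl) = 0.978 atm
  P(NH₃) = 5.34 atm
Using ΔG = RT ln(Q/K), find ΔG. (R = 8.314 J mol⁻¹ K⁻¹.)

ΔG = 13.4 kJ/mol

(NH₄Cl is a pure solid — omitted from Qₚ.)
Qₚ = P(NH₃)·P(HCl) = (5.34)·(0.978) = 5.22
ΔG = RT ln(Qₚ/Kₚ) = (8.314 J mol⁻¹ K⁻¹)(600 K) × ln(5.22/0.357)
   = (4.988 kJ/mol)(2.683) = 13.4 kJ/mol
ΔG > 0, so the forward reaction is non-spontaneous (proceeds in reverse).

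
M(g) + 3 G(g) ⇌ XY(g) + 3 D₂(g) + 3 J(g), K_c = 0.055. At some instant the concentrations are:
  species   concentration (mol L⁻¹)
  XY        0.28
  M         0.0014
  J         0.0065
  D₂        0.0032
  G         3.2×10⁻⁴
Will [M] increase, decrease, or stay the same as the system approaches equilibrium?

Q_c = [XY]·[D₂]³·[J]³ / ([M]·[G]³) = (0.28)·(0.0032)³·(0.0065)³ / ((0.0014)·(3.2×10⁻⁴)³) = 0.055
Q_c = 0.055 = K_c; the system is at equilibrium.

stay the same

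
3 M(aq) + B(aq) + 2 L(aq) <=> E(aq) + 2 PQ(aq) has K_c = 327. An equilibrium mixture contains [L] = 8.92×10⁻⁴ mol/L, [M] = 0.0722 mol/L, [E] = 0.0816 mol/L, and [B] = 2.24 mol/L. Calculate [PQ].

At equilibrium, K_c = [E]·[PQ]² / ([M]³·[B]·[L]²) = 327.
(0.0816)·([PQ])² / ((0.0722)³·(2.24)·(8.92×10⁻⁴)²) = 327
[PQ]² = 2.69×10⁻⁶ ⇒ [PQ] = 0.00164 mol/L

[PQ] = 0.00164 mol/L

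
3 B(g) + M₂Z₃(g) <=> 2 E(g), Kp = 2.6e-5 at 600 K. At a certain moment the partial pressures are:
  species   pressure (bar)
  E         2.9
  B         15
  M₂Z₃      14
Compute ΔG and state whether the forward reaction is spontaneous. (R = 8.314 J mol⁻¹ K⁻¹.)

ΔG = 9.60 kJ/mol; the forward reaction is non-spontaneous

Qp = P(E)² / (P(B)³·P(M₂Z₃)) = (2.9)² / ((15)³·(14)) = 1.78e-4
ΔG = RT ln(Qp/Kp) = (8.314 J mol⁻¹ K⁻¹)(600 K) × ln(1.78e-4/2.6e-5)
   = (4.988 kJ/mol)(1.924) = 9.60 kJ/mol
ΔG > 0, so the forward reaction is non-spontaneous (proceeds in reverse).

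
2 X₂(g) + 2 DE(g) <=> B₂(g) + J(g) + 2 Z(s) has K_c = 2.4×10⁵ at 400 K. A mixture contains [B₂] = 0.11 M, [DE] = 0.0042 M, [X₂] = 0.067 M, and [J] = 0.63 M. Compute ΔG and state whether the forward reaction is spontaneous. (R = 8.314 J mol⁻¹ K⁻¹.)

ΔG = 4.30 kJ/mol; the forward reaction is non-spontaneous

(Z is a pure solid — omitted from Q_c.)
Q_c = [B₂]·[J] / ([X₂]²·[DE]²) = (0.11)·(0.63) / ((0.067)²·(0.0042)²) = 8.75×10⁵
ΔG = RT ln(Q_c/K_c) = (8.314 J mol⁻¹ K⁻¹)(400 K) × ln(8.75×10⁵/2.4×10⁵)
   = (3.326 kJ/mol)(1.294) = 4.30 kJ/mol
ΔG > 0, so the forward reaction is non-spontaneous (proceeds in reverse).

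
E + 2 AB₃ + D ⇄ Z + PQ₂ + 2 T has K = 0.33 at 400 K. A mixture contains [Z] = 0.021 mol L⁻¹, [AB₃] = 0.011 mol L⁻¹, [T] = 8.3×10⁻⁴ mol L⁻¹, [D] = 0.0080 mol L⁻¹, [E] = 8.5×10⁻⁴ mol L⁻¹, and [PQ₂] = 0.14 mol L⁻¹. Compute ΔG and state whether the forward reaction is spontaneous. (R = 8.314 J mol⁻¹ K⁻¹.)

Q = [Z]·[PQ₂]·[T]² / ([E]·[AB₃]²·[D]) = (0.021)·(0.14)·(8.3×10⁻⁴)² / ((8.5×10⁻⁴)·(0.011)²·(0.0080)) = 2.46
ΔG = RT ln(Q/K) = (8.314 J mol⁻¹ K⁻¹)(400 K) × ln(2.46/0.33)
   = (3.326 kJ/mol)(2.009) = 6.68 kJ/mol
ΔG > 0, so the forward reaction is non-spontaneous (proceeds in reverse).

ΔG = 6.68 kJ/mol; the forward reaction is non-spontaneous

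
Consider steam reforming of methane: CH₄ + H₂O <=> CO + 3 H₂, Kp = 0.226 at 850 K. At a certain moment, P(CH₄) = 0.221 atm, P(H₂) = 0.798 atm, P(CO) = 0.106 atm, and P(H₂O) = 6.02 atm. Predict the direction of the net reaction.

to the right

Qp = P(CO)·P(H₂)³ / (P(CH₄)·P(H₂O)) = (0.106)·(0.798)³ / ((0.221)·(6.02)) = 0.0405
Qp = 0.0405 < Kp = 0.226, so the forward reaction proceeds.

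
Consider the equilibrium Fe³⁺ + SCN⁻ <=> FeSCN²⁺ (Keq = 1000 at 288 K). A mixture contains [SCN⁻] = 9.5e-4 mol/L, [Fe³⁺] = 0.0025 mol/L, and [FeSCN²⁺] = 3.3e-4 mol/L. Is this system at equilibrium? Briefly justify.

no; Q < K, reaction proceeds forward

Q = [FeSCN²⁺] / ([Fe³⁺]·[SCN⁻]) = (3.3e-4) / ((0.0025)·(9.5e-4)) = 140
Q = 140 < Keq = 1000: net forward reaction.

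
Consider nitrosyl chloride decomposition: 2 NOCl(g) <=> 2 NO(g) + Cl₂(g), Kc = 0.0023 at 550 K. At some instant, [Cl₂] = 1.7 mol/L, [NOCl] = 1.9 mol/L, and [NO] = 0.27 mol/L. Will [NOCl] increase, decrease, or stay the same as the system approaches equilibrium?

Qc = [NO]²·[Cl₂] / [NOCl]² = (0.27)²·(1.7) / (1.9)² = 0.034
Qc = 0.034 > Kc = 0.0023: net reverse reaction.
NOCl is a reactant, so it increases.

increase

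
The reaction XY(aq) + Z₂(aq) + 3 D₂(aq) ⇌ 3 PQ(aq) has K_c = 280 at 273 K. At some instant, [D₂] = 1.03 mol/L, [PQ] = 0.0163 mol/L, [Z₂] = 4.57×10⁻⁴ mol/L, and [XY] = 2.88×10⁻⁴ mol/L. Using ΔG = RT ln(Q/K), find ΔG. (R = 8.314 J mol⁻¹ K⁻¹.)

Q_c = [PQ]³ / ([XY]·[Z₂]·[D₂]³) = (0.0163)³ / ((2.88×10⁻⁴)·(4.57×10⁻⁴)·(1.03)³) = 30.1
ΔG = RT ln(Q_c/K_c) = (8.314 J mol⁻¹ K⁻¹)(273 K) × ln(30.1/280)
   = (2.270 kJ/mol)(-2.230) = -5.06 kJ/mol
ΔG < 0, so the forward reaction is spontaneous (proceeds forward).

ΔG = -5.06 kJ/mol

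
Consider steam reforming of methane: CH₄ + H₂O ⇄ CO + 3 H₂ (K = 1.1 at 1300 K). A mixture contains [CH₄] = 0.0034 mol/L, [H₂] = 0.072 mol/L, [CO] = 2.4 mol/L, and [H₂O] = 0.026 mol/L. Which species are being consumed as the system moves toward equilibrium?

Q = [CO]·[H₂]³ / ([CH₄]·[H₂O]) = (2.4)·(0.072)³ / ((0.0034)·(0.026)) = 10
Q = 10 > K = 1.1: net reverse reaction.

CO, H₂ (products)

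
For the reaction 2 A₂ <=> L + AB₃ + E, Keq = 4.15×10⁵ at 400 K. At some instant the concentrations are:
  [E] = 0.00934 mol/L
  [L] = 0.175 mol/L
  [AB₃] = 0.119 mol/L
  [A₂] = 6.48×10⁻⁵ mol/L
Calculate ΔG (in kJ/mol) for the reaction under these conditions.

ΔG = -7.29 kJ/mol

Q = [L]·[AB₃]·[E] / [A₂]² = (0.175)·(0.119)·(0.00934) / (6.48×10⁻⁵)² = 46300
ΔG = RT ln(Q/Keq) = (8.314 J mol⁻¹ K⁻¹)(400 K) × ln(46300/4.15×10⁵)
   = (3.326 kJ/mol)(-2.193) = -7.29 kJ/mol
ΔG < 0, so the forward reaction is spontaneous (proceeds forward).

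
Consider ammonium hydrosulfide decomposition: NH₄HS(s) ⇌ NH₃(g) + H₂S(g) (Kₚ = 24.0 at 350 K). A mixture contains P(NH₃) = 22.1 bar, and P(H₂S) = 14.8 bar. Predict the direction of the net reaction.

toward reactants

(NH₄HS is a pure solid — omitted from Qₚ.)
Qₚ = P(NH₃)·P(H₂S) = (22.1)·(14.8) = 327
Qₚ = 327 > Kₚ = 24.0, so the reverse reaction proceeds.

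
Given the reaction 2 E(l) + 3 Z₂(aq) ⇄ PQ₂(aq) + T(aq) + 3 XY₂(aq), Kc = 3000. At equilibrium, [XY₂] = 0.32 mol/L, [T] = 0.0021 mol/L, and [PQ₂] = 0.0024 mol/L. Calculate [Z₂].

(E is a pure liquid — omitted from Kc.)
At equilibrium, Kc = [PQ₂]·[T]·[XY₂]³ / [Z₂]³ = 3000.
(0.0024)·(0.0021)·(0.32)³ / ([Z₂])³ = 3000
[Z₂]³ = 5.51×10⁻¹¹ ⇒ [Z₂] = 3.8×10⁻⁴ mol/L

[Z₂] = 3.8×10⁻⁴ mol/L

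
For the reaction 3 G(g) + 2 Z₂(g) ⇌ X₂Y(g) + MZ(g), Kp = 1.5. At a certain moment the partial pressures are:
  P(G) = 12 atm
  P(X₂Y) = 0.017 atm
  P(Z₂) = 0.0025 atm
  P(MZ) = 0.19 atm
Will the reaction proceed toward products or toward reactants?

Qp = P(X₂Y)·P(MZ) / (P(G)³·P(Z₂)²) = (0.017)·(0.19) / ((12)³·(0.0025)²) = 0.30
Qp = 0.30 < Kp = 1.5, so the forward reaction proceeds.

toward products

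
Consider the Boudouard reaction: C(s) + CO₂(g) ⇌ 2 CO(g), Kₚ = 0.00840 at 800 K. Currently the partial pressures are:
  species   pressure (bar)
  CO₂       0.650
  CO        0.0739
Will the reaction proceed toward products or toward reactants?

neither direction; the system is at equilibrium

(C is a pure solid — omitted from Qₚ.)
Qₚ = P(CO)² / P(CO₂) = (0.0739)² / (0.650) = 0.00840
Qₚ = 0.00840 = Kₚ, so the system is already at equilibrium.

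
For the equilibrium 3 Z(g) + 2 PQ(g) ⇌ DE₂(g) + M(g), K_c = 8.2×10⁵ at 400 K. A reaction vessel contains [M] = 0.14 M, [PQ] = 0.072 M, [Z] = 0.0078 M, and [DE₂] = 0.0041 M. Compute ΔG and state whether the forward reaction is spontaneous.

ΔG = -4.18 kJ/mol; the forward reaction is spontaneous

Q_c = [DE₂]·[M] / ([Z]³·[PQ]²) = (0.0041)·(0.14) / ((0.0078)³·(0.072)²) = 2.33×10⁵
ΔG = RT ln(Q_c/K_c) = (8.314 J mol⁻¹ K⁻¹)(400 K) × ln(2.33×10⁵/8.2×10⁵)
   = (3.326 kJ/mol)(-1.258) = -4.18 kJ/mol
ΔG < 0, so the forward reaction is spontaneous (proceeds forward).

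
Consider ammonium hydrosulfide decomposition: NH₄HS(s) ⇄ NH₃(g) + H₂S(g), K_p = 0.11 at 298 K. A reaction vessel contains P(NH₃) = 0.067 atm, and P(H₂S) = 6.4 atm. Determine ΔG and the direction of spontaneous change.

ΔG = 3.37 kJ/mol; the forward reaction is non-spontaneous

(NH₄HS is a pure solid — omitted from Q_p.)
Q_p = P(NH₃)·P(H₂S) = (0.067)·(6.4) = 0.429
ΔG = RT ln(Q_p/K_p) = (8.314 J mol⁻¹ K⁻¹)(298 K) × ln(0.429/0.11)
   = (2.478 kJ/mol)(1.361) = 3.37 kJ/mol
ΔG > 0, so the forward reaction is non-spontaneous (proceeds in reverse).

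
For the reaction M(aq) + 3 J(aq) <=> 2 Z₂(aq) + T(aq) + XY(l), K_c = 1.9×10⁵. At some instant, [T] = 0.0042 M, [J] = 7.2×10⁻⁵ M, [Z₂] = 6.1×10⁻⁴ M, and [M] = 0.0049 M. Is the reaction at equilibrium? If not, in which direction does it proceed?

in the reverse direction

(XY is a pure liquid — omitted from Q_c.)
Q_c = [Z₂]²·[T] / ([M]·[J]³) = (6.1×10⁻⁴)²·(0.0042) / ((0.0049)·(7.2×10⁻⁵)³) = 8.5×10⁵
Q_c = 8.5×10⁵ > K_c = 1.9×10⁵, so the reverse reaction proceeds.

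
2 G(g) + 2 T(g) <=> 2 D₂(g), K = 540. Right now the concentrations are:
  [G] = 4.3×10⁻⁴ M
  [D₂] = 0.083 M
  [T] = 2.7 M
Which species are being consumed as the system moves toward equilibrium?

D₂ (products)

Q = [D₂]² / ([G]²·[T]²) = (0.083)² / ((4.3×10⁻⁴)²·(2.7)²) = 5100
Q = 5100 > K = 540: net reverse reaction.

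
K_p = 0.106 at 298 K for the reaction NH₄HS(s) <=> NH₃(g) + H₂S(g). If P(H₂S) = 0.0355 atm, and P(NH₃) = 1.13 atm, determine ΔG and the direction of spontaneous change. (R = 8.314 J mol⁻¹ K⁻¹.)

ΔG = -2.41 kJ/mol; the forward reaction is spontaneous

(NH₄HS is a pure solid — omitted from Q_p.)
Q_p = P(NH₃)·P(H₂S) = (1.13)·(0.0355) = 0.0401
ΔG = RT ln(Q_p/K_p) = (8.314 J mol⁻¹ K⁻¹)(298 K) × ln(0.0401/0.106)
   = (2.478 kJ/mol)(-0.9721) = -2.41 kJ/mol
ΔG < 0, so the forward reaction is spontaneous (proceeds forward).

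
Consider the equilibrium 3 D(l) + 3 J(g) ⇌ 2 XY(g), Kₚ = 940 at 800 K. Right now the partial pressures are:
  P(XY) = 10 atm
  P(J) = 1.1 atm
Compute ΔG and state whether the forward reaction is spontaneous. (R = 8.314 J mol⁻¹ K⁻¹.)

(D is a pure liquid — omitted from Qₚ.)
Qₚ = P(XY)² / P(J)³ = (10)² / (1.1)³ = 75.1
ΔG = RT ln(Qₚ/Kₚ) = (8.314 J mol⁻¹ K⁻¹)(800 K) × ln(75.1/940)
   = (6.651 kJ/mol)(-2.527) = -16.8 kJ/mol
ΔG < 0, so the forward reaction is spontaneous (proceeds forward).

ΔG = -16.8 kJ/mol; the forward reaction is spontaneous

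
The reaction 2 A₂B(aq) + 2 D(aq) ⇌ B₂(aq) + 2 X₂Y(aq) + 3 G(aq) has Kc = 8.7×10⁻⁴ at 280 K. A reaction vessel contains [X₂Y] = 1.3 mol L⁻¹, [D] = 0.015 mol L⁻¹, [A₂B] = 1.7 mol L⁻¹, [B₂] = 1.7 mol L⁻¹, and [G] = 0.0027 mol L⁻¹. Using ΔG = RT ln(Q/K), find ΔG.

ΔG = -5.36 kJ/mol

Qc = [B₂]·[X₂Y]²·[G]³ / ([A₂B]²·[D]²) = (1.7)·(1.3)²·(0.0027)³ / ((1.7)²·(0.015)²) = 8.70×10⁻⁵
ΔG = RT ln(Qc/Kc) = (8.314 J mol⁻¹ K⁻¹)(280 K) × ln(8.70×10⁻⁵/8.7×10⁻⁴)
   = (2.328 kJ/mol)(-2.303) = -5.36 kJ/mol
ΔG < 0, so the forward reaction is spontaneous (proceeds forward).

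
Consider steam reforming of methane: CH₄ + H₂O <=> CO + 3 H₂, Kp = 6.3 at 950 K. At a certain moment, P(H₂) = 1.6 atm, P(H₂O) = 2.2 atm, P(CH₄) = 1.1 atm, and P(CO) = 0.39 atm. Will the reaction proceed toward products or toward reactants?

Qp = P(CO)·P(H₂)³ / (P(CH₄)·P(H₂O)) = (0.39)·(1.6)³ / ((1.1)·(2.2)) = 0.66
Qp = 0.66 < Kp = 6.3, so the forward reaction proceeds.

in the forward direction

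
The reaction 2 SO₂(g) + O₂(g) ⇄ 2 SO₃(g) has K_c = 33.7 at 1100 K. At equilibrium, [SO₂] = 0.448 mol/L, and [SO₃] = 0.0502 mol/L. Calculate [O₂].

[O₂] = 3.73e-4 mol/L

At equilibrium, K_c = [SO₃]² / ([SO₂]²·[O₂]) = 33.7.
(0.0502)² / ((0.448)²·([O₂])) = 33.7
[O₂] = 3.73e-4 mol/L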